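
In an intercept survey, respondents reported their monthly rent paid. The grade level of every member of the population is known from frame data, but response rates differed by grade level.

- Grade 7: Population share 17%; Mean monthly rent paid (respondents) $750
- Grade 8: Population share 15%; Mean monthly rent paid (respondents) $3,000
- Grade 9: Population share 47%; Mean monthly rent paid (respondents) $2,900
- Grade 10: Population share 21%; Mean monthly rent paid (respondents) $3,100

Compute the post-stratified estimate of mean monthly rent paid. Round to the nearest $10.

Each cell contributes population-share × respondent value:
  Grade 7: 0.17 × 750 = 127.5
  Grade 8: 0.15 × 3000 = 450
  Grade 9: 0.47 × 2900 = 1363
  Grade 10: 0.21 × 3100 = 651
Post-stratified estimate = 2591.5 → $2,590.

$2,590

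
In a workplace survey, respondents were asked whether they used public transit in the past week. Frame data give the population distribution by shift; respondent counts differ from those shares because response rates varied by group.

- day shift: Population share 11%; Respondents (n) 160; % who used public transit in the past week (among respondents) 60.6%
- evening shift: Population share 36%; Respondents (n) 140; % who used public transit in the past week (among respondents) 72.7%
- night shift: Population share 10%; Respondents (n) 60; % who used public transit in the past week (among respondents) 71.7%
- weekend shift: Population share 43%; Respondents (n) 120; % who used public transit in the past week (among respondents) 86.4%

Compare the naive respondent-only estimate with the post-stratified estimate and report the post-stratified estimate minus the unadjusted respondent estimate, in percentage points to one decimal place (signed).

+5.2 percentage points

Naive respondent-only estimate (weights = respondent counts):
  (160/480)×60.6 + (140/480)×72.7 + (60/480)×71.7 + (120/480)×86.4 = 71.9667%
Post-stratified estimate weights by population shares:
  0.11×60.6 + 0.36×72.7 + 0.1×71.7 + 0.43×86.4 = 77.16%
Difference = 77.16 − 71.9667 = 5.1933 pp.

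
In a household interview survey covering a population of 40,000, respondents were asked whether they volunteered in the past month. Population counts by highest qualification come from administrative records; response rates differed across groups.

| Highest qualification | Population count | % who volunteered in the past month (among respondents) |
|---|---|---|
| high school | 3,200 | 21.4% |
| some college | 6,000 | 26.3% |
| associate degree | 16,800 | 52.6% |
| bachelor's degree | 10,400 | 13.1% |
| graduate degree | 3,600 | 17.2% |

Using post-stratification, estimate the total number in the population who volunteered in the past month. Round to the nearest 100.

13,100

Each cell contributes its population count × the respondent rate:
  high school: 3,200 × 21.4% = 684.8
  some college: 6,000 × 26.3% = 1578
  associate degree: 16,800 × 52.6% = 8836.8
  bachelor's degree: 10,400 × 13.1% = 1362.4
  graduate degree: 3,600 × 17.2% = 619.2
Estimated total = 13081.2 → 13,100.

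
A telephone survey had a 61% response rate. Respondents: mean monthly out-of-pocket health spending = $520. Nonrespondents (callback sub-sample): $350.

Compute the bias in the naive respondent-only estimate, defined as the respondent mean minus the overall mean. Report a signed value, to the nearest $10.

Nonresponse fraction = 1 − 0.61 = 0.39.
Bias = (nonresponse fraction) × (respondent mean − nonrespondent mean)
     = 0.39 × (520 − 350) = 0.39 × 170 = 66.3.

+$70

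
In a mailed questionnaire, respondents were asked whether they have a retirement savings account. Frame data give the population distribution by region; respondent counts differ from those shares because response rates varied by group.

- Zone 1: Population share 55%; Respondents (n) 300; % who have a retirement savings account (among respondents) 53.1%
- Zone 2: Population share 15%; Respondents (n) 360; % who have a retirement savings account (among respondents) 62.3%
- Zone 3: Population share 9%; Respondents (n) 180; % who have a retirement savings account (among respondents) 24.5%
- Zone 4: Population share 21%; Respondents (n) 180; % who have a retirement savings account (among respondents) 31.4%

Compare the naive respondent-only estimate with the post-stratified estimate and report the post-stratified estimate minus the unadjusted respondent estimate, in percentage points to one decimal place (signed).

-0.1 percentage points

Without adjustment, the pooled respondent share is:
  (300/1020)×53.1 + (360/1020)×62.3 + (180/1020)×24.5 + (180/1020)×31.4 = 47.4706%
Reweighting by population region shares:
  0.55×53.1 + 0.15×62.3 + 0.09×24.5 + 0.21×31.4 = 47.349%
Difference = 47.349 − 47.4706 = -0.1216 pp.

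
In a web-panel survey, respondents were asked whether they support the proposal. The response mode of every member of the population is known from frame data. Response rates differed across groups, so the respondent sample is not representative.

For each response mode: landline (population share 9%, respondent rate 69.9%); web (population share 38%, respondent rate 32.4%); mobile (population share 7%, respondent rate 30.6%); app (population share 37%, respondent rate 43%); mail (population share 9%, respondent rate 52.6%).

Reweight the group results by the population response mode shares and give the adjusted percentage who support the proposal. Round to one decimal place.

41.4%

Reweight to the known response mode distribution:
  landline: 0.09 × 69.9 = 6.291
  web: 0.38 × 32.4 = 12.312
  mobile: 0.07 × 30.6 = 2.142
  app: 0.37 × 43 = 15.91
  mail: 0.09 × 52.6 = 4.734
Post-stratified estimate = 41.389 → 41.4%.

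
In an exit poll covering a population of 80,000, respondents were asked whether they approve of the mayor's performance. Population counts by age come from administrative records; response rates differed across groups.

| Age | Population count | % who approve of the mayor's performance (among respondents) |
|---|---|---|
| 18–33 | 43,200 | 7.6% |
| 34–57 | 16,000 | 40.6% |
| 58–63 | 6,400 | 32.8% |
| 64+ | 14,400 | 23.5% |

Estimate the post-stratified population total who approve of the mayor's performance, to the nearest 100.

15,300

Each cell contributes its population count × the respondent rate:
  18–33: 43,200 × 7.6% = 3283.2
  34–57: 16,000 × 40.6% = 6496
  58–63: 6,400 × 32.8% = 2099.2
  64+: 14,400 × 23.5% = 3384
Estimated total = 15262.4 → 15,300.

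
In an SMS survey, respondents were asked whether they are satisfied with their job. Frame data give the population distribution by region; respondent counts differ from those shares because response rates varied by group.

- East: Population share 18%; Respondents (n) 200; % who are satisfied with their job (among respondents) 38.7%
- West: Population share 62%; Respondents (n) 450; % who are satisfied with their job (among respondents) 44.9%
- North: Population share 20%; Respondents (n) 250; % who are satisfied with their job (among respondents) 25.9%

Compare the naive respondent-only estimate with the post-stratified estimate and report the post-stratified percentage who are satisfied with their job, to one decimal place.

40.0%

Unadjusted (pooled respondent) estimate weights by respondent counts:
  (200/900)×38.7 + (450/900)×44.9 + (250/900)×25.9 = 38.2444%
Reweighting by population region shares:
  0.18×38.7 + 0.62×44.9 + 0.2×25.9 = 39.984%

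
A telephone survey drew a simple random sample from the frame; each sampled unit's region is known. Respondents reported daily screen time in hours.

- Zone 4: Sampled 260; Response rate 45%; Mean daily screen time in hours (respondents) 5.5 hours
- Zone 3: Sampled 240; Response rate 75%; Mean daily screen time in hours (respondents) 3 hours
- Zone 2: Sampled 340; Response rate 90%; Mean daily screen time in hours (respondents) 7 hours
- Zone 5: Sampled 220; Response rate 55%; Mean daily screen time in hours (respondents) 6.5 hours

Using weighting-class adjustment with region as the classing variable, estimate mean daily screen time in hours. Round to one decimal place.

Each respondent's weight = sampled/responded in their class; summing within a class gives n_sampled, so:
  Zone 4: 260 × 5.5 = 1430
  Zone 3: 240 × 3 = 720
  Zone 2: 340 × 7 = 2380
  Zone 5: 220 × 6.5 = 1430
Adjusted estimate = 5960 / 1,060 = 5.62264 → 5.6.

5.6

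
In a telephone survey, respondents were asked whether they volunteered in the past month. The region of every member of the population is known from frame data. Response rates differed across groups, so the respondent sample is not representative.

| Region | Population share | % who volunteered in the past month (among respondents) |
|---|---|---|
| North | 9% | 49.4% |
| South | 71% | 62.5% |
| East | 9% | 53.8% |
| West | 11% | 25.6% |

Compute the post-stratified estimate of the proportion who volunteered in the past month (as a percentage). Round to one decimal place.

Weight each group's respondent value by its population share:
  North: 0.09 × 49.4 = 4.446
  South: 0.71 × 62.5 = 44.375
  East: 0.09 × 53.8 = 4.842
  West: 0.11 × 25.6 = 2.816
Post-stratified estimate = 56.479 → 56.5%.

56.5%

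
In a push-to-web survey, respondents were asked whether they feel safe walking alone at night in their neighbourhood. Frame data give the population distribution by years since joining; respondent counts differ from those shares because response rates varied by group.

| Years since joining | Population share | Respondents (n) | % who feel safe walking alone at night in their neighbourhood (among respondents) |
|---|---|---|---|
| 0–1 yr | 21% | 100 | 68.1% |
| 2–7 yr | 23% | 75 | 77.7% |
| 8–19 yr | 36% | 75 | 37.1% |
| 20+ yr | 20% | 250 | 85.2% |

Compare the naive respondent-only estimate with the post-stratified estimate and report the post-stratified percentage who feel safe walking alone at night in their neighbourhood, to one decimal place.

Without adjustment, the pooled respondent share is:
  (100/500)×68.1 + (75/500)×77.7 + (75/500)×37.1 + (250/500)×85.2 = 73.44%
Post-stratified estimate weights by population shares:
  0.21×68.1 + 0.23×77.7 + 0.36×37.1 + 0.2×85.2 = 62.568%

62.6%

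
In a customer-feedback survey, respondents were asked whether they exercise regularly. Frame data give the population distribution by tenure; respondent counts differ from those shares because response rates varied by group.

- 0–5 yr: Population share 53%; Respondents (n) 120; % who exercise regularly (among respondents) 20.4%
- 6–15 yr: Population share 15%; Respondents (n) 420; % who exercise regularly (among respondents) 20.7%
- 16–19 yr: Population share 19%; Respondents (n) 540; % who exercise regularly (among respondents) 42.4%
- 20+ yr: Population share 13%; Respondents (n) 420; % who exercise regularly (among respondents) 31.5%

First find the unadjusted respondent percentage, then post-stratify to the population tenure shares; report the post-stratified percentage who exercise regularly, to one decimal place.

Naive respondent-only estimate (weights = respondent counts):
  (120/1500)×20.4 + (420/1500)×20.7 + (540/1500)×42.4 + (420/1500)×31.5 = 31.512%
Post-stratifying to population shares instead:
  0.53×20.4 + 0.15×20.7 + 0.19×42.4 + 0.13×31.5 = 26.068%

26.1%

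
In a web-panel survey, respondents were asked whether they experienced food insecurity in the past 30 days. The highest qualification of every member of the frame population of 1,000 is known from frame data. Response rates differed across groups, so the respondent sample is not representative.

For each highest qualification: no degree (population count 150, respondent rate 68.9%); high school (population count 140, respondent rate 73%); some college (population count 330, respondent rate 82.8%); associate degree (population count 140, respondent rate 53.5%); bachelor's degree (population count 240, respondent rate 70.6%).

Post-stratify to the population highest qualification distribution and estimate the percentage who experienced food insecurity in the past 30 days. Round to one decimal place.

72.3%

Weight each group's respondent value by its population share:
  no degree: (150/1,000) × 68.9 = 10.335
  high school: (140/1,000) × 73 = 10.22
  some college: (330/1,000) × 82.8 = 27.324
  associate degree: (140/1,000) × 53.5 = 7.49
  bachelor's degree: (240/1,000) × 70.6 = 16.944
Post-stratified estimate = 72.313 → 72.3%.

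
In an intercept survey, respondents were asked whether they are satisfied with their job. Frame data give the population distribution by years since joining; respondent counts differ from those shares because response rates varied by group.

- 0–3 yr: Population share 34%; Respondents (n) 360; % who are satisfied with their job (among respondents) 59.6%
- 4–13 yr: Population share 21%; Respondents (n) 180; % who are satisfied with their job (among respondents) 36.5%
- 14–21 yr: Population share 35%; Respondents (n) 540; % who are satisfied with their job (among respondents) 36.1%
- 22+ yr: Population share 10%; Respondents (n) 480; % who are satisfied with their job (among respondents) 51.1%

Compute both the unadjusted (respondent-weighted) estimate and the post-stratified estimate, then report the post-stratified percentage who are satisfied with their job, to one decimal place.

45.7%

Naive respondent-only estimate (weights = respondent counts):
  (360/1560)×59.6 + (180/1560)×36.5 + (540/1560)×36.1 + (480/1560)×51.1 = 46.1846%
Post-stratified estimate weights by population shares:
  0.34×59.6 + 0.21×36.5 + 0.35×36.1 + 0.1×51.1 = 45.674%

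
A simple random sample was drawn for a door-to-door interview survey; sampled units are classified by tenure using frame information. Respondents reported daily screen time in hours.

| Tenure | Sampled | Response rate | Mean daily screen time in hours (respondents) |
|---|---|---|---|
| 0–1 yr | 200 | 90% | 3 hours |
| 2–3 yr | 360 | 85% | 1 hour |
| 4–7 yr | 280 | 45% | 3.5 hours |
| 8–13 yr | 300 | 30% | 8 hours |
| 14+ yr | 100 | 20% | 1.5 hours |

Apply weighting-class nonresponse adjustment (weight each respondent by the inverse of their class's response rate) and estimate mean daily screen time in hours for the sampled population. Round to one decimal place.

3.6

With weight = n_sampled/n_responded per class, the weighted class total is n_sampled:
  0–1 yr: 200 × 3 = 600
  2–3 yr: 360 × 1 = 360
  4–7 yr: 280 × 3.5 = 980
  8–13 yr: 300 × 8 = 2400
  14+ yr: 100 × 1.5 = 150
Adjusted estimate = 4490 / 1,240 = 3.62097 → 3.6.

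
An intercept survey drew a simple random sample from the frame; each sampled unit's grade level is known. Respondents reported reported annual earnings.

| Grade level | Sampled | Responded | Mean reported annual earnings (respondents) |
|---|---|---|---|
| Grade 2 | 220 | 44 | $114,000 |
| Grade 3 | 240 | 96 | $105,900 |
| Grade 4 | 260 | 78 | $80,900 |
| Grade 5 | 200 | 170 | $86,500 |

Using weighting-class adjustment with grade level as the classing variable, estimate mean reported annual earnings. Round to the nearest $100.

Response rates by class: Grade 2 44/220 = 20%, Grade 3 96/240 = 40%, Grade 4 78/260 = 30%, Grade 5 170/200 = 85%.
Inverse-response-rate weighting restores each class to its sampled count, so class totals weight by n_sampled:
  Grade 2: 220 × 114,000 = 25,080,000
  Grade 3: 240 × 105,900 = 25,416,000
  Grade 4: 260 × 80,900 = 21,034,000
  Grade 5: 200 × 86,500 = 17,300,000
Adjusted estimate = 88,830,000 / 920 = 96554.3 → $96,600.

$96,600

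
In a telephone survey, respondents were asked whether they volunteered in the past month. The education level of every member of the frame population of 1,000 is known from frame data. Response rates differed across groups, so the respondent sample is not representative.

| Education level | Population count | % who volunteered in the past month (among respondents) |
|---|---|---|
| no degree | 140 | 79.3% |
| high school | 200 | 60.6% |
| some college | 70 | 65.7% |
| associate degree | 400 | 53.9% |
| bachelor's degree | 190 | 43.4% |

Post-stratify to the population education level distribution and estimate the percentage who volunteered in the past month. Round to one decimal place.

57.6%

Each cell contributes population-share × respondent value:
  no degree: (140/1,000) × 79.3 = 11.102
  high school: (200/1,000) × 60.6 = 12.12
  some college: (70/1,000) × 65.7 = 4.599
  associate degree: (400/1,000) × 53.9 = 21.56
  bachelor's degree: (190/1,000) × 43.4 = 8.246
Post-stratified estimate = 57.627 → 57.6%.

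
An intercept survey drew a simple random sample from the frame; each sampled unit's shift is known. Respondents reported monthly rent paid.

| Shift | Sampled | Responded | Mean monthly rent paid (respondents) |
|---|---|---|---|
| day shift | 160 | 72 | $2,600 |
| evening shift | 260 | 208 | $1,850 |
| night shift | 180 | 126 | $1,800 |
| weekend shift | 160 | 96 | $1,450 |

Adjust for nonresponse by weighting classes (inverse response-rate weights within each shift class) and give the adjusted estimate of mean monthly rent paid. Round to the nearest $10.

Class response rates: day shift 72/160 = 45%, evening shift 208/260 = 80%, night shift 126/180 = 70%, weekend shift 96/160 = 60%.
With weight = n_sampled/n_responded per class, the weighted class total is n_sampled:
  day shift: 160 × 2600 = 416,000
  evening shift: 260 × 1850 = 481,000
  night shift: 180 × 1800 = 324,000
  weekend shift: 160 × 1450 = 232,000
Adjusted estimate = 1,453,000 / 760 = 1911.84 → $1,910.

$1,910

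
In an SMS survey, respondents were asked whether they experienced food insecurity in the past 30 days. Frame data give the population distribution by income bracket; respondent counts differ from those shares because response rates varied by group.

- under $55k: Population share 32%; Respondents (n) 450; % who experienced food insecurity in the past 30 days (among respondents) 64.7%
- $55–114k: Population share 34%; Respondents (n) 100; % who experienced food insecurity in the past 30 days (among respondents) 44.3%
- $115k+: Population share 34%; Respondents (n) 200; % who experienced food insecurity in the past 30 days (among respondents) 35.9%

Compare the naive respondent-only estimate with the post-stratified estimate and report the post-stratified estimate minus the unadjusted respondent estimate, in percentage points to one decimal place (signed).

-6.3 percentage points

Unadjusted (pooled respondent) estimate weights by respondent counts:
  (450/750)×64.7 + (100/750)×44.3 + (200/750)×35.9 = 54.3%
Reweighting by population income bracket shares:
  0.32×64.7 + 0.34×44.3 + 0.34×35.9 = 47.972%
Difference = 47.972 − 54.3 = -6.328 pp.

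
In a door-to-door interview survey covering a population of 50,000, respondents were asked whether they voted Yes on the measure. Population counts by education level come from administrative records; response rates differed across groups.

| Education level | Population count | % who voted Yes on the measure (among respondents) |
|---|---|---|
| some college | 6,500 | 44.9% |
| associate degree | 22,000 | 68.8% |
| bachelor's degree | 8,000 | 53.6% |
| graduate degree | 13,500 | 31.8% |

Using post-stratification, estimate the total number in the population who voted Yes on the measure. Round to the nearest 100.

26,600

Apply each group's respondent rate to its population count:
  some college: 6,500 × 44.9% = 2918.5
  associate degree: 22,000 × 68.8% = 15,136
  bachelor's degree: 8,000 × 53.6% = 4288
  graduate degree: 13,500 × 31.8% = 4293
Estimated total = 26635.5 → 26,600.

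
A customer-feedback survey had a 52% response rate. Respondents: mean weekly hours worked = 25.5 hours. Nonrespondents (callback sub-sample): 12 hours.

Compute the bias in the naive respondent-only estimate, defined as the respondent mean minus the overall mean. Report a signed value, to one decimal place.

+6.5

Nonresponse fraction = 1 − 0.52 = 0.48.
Bias = (nonresponse fraction) × (respondent mean − nonrespondent mean)
     = 0.48 × (25.5 − 12) = 0.48 × 13.5 = 6.48.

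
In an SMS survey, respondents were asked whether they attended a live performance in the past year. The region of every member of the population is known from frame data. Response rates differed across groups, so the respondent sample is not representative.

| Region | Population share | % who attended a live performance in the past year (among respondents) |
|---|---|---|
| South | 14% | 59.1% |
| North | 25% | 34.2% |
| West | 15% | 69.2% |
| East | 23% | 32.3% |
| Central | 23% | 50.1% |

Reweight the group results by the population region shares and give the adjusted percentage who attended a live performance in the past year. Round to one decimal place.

46.2%

Each cell contributes population-share × respondent value:
  South: 0.14 × 59.1 = 8.274
  North: 0.25 × 34.2 = 8.55
  West: 0.15 × 69.2 = 10.38
  East: 0.23 × 32.3 = 7.429
  Central: 0.23 × 50.1 = 11.523
Post-stratified estimate = 46.156 → 46.2%.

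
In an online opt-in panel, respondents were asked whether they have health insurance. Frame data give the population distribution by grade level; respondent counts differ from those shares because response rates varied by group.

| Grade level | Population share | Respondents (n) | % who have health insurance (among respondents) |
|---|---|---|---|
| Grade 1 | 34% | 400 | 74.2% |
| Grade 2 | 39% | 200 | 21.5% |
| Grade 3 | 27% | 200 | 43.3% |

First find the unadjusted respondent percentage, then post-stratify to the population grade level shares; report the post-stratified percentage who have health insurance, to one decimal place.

Naive respondent-only estimate (weights = respondent counts):
  (400/800)×74.2 + (200/800)×21.5 + (200/800)×43.3 = 53.3%
Post-stratifying to population shares instead:
  0.34×74.2 + 0.39×21.5 + 0.27×43.3 = 45.304%

45.3%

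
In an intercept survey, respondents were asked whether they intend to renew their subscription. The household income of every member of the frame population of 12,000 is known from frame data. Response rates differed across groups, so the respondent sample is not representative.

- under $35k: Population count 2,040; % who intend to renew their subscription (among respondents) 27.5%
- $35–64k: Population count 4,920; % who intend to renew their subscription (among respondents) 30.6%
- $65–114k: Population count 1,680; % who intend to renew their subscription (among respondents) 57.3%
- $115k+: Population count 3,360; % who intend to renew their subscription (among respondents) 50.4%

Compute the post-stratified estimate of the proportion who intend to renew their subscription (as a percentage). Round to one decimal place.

Weight each group's respondent value by its population share:
  under $35k: (2,040/12,000) × 27.5 = 4.675
  $35–64k: (4,920/12,000) × 30.6 = 12.546
  $65–114k: (1,680/12,000) × 57.3 = 8.022
  $115k+: (3,360/12,000) × 50.4 = 14.112
Post-stratified estimate = 39.355 → 39.4%.

39.4%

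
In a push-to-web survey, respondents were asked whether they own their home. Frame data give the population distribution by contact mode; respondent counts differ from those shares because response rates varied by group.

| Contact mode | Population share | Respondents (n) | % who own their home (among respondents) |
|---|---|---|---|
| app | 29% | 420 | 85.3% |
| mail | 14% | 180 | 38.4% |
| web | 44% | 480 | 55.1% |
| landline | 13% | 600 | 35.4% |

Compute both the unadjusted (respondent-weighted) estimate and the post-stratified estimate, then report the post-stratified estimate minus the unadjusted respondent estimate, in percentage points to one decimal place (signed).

+5.1 percentage points

Unadjusted (pooled respondent) estimate weights by respondent counts:
  (420/1680)×85.3 + (180/1680)×38.4 + (480/1680)×55.1 + (600/1680)×35.4 = 53.825%
Post-stratified estimate weights by population shares:
  0.29×85.3 + 0.14×38.4 + 0.44×55.1 + 0.13×35.4 = 58.959%
Difference = 58.959 − 53.825 = 5.134 pp.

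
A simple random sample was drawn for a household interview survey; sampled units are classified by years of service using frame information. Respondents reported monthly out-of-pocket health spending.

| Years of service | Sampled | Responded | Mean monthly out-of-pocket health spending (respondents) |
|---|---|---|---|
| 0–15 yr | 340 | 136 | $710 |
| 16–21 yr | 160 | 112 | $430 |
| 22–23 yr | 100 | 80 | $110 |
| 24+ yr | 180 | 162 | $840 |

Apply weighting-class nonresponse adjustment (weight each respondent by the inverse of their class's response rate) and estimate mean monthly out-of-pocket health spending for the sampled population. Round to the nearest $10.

Class response rates: 0–15 yr 136/340 = 40%, 16–21 yr 112/160 = 70%, 22–23 yr 80/100 = 80%, 24+ yr 162/180 = 90%.
Each respondent's weight = sampled/responded in their class; summing within a class gives n_sampled, so:
  0–15 yr: 340 × 710 = 241,400
  16–21 yr: 160 × 430 = 68,800
  22–23 yr: 100 × 110 = 11,000
  24+ yr: 180 × 840 = 151,200
Adjusted estimate = 472,400 / 780 = 605.641 → $610.

$610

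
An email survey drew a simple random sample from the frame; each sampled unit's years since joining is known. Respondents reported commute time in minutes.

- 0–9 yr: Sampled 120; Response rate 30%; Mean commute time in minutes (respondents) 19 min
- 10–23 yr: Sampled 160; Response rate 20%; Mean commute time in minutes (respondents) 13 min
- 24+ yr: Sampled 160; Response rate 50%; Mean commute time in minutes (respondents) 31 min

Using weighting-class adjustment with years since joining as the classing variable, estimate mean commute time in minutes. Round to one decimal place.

With weight = n_sampled/n_responded per class, the weighted class total is n_sampled:
  0–9 yr: 120 × 19 = 2280
  10–23 yr: 160 × 13 = 2080
  24+ yr: 160 × 31 = 4960
Adjusted estimate = 9320 / 440 = 21.1818 → 21.2.

21.2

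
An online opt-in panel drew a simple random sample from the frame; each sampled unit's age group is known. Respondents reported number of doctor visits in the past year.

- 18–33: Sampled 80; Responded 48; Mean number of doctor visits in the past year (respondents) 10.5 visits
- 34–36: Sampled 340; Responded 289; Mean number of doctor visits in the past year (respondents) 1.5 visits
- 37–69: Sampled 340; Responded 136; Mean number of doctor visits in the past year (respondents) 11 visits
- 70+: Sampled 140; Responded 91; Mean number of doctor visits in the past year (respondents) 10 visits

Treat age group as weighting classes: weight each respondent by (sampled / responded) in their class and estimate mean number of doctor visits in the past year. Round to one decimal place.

7.2

Response rates by class: 18–33 48/80 = 60%, 34–36 289/340 = 85%, 37–69 136/340 = 40%, 70+ 91/140 = 65%.
Each respondent's weight = sampled/responded in their class; summing within a class gives n_sampled, so:
  18–33: 80 × 10.5 = 840
  34–36: 340 × 1.5 = 510
  37–69: 340 × 11 = 3740
  70+: 140 × 10 = 1400
Adjusted estimate = 6490 / 900 = 7.21111 → 7.2.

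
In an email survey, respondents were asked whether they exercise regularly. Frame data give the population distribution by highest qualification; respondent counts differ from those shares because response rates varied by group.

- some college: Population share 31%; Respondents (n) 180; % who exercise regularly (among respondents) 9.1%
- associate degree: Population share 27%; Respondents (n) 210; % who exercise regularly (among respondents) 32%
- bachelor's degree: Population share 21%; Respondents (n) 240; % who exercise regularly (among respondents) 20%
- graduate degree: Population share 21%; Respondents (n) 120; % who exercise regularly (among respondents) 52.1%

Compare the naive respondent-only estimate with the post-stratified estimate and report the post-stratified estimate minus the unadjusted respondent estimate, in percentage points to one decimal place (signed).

+0.7 percentage points

Naive respondent-only estimate (weights = respondent counts):
  (180/750)×9.1 + (210/750)×32 + (240/750)×20 + (120/750)×52.1 = 25.88%
Post-stratifying to population shares instead:
  0.31×9.1 + 0.27×32 + 0.21×20 + 0.21×52.1 = 26.602%
Difference = 26.602 − 25.88 = 0.722 pp.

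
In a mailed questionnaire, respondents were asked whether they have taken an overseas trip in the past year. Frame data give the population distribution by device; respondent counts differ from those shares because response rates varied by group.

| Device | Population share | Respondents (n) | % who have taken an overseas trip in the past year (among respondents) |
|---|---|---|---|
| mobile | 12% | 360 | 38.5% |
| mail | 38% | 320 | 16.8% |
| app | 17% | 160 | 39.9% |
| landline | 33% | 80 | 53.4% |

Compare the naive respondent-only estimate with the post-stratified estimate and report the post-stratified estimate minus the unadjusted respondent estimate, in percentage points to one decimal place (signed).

Unadjusted (pooled respondent) estimate weights by respondent counts:
  (360/920)×38.5 + (320/920)×16.8 + (160/920)×39.9 + (80/920)×53.4 = 32.4913%
Reweighting by population device shares:
  0.12×38.5 + 0.38×16.8 + 0.17×39.9 + 0.33×53.4 = 35.409%
Difference = 35.409 − 32.4913 = 2.9177 pp.

+2.9 percentage points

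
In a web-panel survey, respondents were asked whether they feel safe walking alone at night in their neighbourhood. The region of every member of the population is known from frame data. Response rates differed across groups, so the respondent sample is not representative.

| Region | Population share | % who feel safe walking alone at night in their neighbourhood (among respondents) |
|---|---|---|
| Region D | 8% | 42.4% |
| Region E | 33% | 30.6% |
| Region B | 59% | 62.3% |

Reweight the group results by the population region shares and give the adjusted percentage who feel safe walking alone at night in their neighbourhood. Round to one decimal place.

50.2%

Reweight to the known region distribution:
  Region D: 0.08 × 42.4 = 3.392
  Region E: 0.33 × 30.6 = 10.098
  Region B: 0.59 × 62.3 = 36.757
Post-stratified estimate = 50.247 → 50.2%.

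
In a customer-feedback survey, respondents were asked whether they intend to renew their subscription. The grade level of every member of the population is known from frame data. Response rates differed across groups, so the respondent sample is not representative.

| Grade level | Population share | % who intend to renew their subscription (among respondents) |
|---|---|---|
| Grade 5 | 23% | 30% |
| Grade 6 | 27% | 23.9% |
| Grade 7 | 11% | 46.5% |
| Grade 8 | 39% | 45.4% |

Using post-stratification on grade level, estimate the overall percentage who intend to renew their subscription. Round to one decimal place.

36.2%

Reweight to the known grade level distribution:
  Grade 5: 0.23 × 30 = 6.9
  Grade 6: 0.27 × 23.9 = 6.453
  Grade 7: 0.11 × 46.5 = 5.115
  Grade 8: 0.39 × 45.4 = 17.706
Post-stratified estimate = 36.174 → 36.2%.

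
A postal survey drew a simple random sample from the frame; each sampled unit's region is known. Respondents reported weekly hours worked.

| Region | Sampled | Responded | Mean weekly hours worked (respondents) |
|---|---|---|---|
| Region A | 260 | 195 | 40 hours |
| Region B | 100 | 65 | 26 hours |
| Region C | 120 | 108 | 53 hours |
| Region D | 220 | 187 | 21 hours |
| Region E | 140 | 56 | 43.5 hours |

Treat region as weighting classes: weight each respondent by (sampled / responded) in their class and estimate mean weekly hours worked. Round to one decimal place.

35.8

Response rates by class: Region A 195/260 = 75%, Region B 65/100 = 65%, Region C 108/120 = 90%, Region D 187/220 = 85%, Region E 56/140 = 40%.
With weight = n_sampled/n_responded per class, the weighted class total is n_sampled:
  Region A: 260 × 40 = 10,400
  Region B: 100 × 26 = 2600
  Region C: 120 × 53 = 6360
  Region D: 220 × 21 = 4620
  Region E: 140 × 43.5 = 6090
Adjusted estimate = 30,070 / 840 = 35.7976 → 35.8.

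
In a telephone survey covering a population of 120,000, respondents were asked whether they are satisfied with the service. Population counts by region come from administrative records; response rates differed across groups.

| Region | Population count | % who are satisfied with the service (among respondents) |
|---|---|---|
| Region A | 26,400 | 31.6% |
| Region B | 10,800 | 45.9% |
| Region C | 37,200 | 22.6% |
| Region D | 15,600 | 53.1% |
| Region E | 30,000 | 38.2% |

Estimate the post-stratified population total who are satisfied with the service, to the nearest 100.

Estimated count per cell = population count × respondent percentage:
  Region A: 26,400 × 31.6% = 8342.4
  Region B: 10,800 × 45.9% = 4957.2
  Region C: 37,200 × 22.6% = 8407.2
  Region D: 15,600 × 53.1% = 8283.6
  Region E: 30,000 × 38.2% = 11,460
Estimated total = 41450.4 → 41,500.

41,500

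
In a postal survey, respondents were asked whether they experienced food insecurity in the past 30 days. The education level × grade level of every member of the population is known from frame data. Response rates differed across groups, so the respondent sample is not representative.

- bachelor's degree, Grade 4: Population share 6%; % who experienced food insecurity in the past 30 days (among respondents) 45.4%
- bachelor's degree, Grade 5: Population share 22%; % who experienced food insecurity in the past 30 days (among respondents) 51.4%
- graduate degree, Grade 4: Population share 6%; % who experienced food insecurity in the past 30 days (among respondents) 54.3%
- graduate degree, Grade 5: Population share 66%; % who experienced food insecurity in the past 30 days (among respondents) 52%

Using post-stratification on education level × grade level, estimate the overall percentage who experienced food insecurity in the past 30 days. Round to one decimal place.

51.6%

Post-stratification weights by population share, not respondent share:
  bachelor's degree, Grade 4: 0.06 × 45.4 = 2.724
  bachelor's degree, Grade 5: 0.22 × 51.4 = 11.308
  graduate degree, Grade 4: 0.06 × 54.3 = 3.258
  graduate degree, Grade 5: 0.66 × 52 = 34.32
Post-stratified estimate = 51.61 → 51.6%.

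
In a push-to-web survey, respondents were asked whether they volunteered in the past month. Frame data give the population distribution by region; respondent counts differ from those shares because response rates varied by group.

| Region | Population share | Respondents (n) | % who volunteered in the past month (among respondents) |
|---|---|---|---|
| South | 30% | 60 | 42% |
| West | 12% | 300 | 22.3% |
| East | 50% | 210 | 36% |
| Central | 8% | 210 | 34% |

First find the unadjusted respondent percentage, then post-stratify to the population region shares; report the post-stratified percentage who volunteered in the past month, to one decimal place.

Without adjustment, the pooled respondent share is:
  (60/780)×42 + (300/780)×22.3 + (210/780)×36 + (210/780)×34 = 30.6538%
Post-stratifying to population shares instead:
  0.3×42 + 0.12×22.3 + 0.5×36 + 0.08×34 = 35.996%

36.0%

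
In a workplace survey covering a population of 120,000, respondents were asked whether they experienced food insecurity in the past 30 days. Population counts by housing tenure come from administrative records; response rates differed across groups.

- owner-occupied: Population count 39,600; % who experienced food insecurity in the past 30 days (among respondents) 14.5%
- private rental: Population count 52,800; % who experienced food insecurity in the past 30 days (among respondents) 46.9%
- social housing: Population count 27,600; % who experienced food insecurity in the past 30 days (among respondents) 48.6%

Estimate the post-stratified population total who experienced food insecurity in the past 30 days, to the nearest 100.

Estimated count per cell = population count × respondent percentage:
  owner-occupied: 39,600 × 14.5% = 5742
  private rental: 52,800 × 46.9% = 24763.2
  social housing: 27,600 × 48.6% = 13413.6
Estimated total = 43918.8 → 43,900.

43,900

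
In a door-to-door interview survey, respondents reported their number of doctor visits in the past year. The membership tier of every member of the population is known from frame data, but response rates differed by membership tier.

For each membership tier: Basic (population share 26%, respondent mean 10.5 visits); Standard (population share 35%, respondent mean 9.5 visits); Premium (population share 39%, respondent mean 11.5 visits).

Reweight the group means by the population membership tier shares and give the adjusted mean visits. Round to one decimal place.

Each cell contributes population-share × respondent value:
  Basic: 0.26 × 10.5 = 2.73
  Standard: 0.35 × 9.5 = 3.325
  Premium: 0.39 × 11.5 = 4.485
Post-stratified estimate = 10.54 → 10.5.

10.5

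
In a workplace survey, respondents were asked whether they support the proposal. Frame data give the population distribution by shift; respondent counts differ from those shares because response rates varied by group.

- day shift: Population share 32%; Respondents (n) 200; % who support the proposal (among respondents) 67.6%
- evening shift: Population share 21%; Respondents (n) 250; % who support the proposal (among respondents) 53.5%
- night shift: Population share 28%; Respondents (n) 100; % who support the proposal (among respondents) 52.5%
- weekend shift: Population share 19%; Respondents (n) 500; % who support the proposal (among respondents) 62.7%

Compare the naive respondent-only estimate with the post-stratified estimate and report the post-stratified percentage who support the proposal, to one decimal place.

59.5%

Naive respondent-only estimate (weights = respondent counts):
  (200/1050)×67.6 + (250/1050)×53.5 + (100/1050)×52.5 + (500/1050)×62.7 = 60.4714%
Reweighting by population shift shares:
  0.32×67.6 + 0.21×53.5 + 0.28×52.5 + 0.19×62.7 = 59.48%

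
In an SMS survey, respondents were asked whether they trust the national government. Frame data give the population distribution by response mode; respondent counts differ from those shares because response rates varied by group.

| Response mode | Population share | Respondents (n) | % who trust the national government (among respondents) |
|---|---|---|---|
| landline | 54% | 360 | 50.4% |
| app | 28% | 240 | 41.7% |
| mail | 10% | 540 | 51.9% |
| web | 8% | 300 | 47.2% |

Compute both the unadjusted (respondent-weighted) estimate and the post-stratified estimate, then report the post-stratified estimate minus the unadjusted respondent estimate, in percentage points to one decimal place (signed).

Naive respondent-only estimate (weights = respondent counts):
  (360/1440)×50.4 + (240/1440)×41.7 + (540/1440)×51.9 + (300/1440)×47.2 = 48.8458%
Reweighting by population response mode shares:
  0.54×50.4 + 0.28×41.7 + 0.1×51.9 + 0.08×47.2 = 47.858%
Difference = 47.858 − 48.8458 = -0.9878 pp.

-1.0 percentage points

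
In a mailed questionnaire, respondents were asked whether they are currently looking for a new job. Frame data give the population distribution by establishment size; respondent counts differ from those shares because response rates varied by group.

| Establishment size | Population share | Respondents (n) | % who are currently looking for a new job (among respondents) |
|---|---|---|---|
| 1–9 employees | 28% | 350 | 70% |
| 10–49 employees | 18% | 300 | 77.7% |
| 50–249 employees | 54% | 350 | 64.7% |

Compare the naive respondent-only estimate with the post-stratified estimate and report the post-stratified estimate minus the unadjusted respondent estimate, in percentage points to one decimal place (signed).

-1.9 percentage points

Unadjusted (pooled respondent) estimate weights by respondent counts:
  (350/1000)×70 + (300/1000)×77.7 + (350/1000)×64.7 = 70.455%
Reweighting by population establishment size shares:
  0.28×70 + 0.18×77.7 + 0.54×64.7 = 68.524%
Difference = 68.524 − 70.455 = -1.931 pp.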